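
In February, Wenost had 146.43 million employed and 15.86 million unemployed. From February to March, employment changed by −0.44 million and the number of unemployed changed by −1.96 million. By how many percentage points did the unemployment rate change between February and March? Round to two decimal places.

The unemployment rate changed by −1.08 percentage points.

February: labor force = 146.43 + 15.86 = 162.29; u = 15.86/162.29 = 9.77%.
March: labor force = 145.99 + 13.90 = 159.89; u = 13.90/159.89 = 8.69%.
Change = 8.69% − 9.77% = −1.08 pp.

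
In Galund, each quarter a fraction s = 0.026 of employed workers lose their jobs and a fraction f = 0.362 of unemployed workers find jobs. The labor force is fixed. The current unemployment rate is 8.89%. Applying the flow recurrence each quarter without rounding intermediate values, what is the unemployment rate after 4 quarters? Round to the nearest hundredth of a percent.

With a fixed labor force, u_{t+1} = u_t + s·(1−u_t) − f·u_t = u_t·(1−s−f) + s.
Here 1−s−f = 0.612 and s = 0.026.
u_1 = 0.088900 × 0.612 + 0.026 = 0.080407.
u_2 = 0.080407 × 0.612 + 0.026 = 0.075209.
u_3 = 0.075209 × 0.612 + 0.026 = 0.072028.
u_4 = 0.072028 × 0.612 + 0.026 = 0.070081.

Unemployment rate after four quarters ≈ 7.01%.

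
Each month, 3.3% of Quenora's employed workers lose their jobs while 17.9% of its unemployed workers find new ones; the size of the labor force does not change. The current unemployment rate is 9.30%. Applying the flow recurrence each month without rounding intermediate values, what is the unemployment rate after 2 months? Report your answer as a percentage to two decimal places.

Unemployment rate after two months ≈ 11.68%.

With a fixed labor force, u_{t+1} = u_t + s·(1−u_t) − f·u_t = u_t·(1−s−f) + s.
Here 1−s−f = 0.788 and s = 0.033.
u_1 = 0.093000 × 0.788 + 0.033 = 0.106284.
u_2 = 0.106284 × 0.788 + 0.033 = 0.116752.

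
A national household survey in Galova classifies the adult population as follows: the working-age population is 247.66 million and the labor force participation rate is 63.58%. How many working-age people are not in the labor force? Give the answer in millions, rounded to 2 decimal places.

About 90.20 million are not in the labor force.

Share not in the labor force = 1 − 0.6358 = 0.3642.
Not in labor force = 0.3642 × 247.66 ≈ 90.20 million.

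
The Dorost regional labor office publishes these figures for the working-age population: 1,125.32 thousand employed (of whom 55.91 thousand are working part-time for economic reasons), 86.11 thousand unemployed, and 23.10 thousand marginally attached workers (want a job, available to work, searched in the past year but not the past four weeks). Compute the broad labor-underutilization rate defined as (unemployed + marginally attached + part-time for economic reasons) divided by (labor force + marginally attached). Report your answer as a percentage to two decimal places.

Broad underutilization rate ≈ 13.38%.

Labor force = 1,125.32 + 86.11 = 1,211.43 thousand.
Numerator = 86.11 + 23.10 + 55.91 = 165.12 thousand.
Denominator = 1,211.43 + 23.10 = 1,234.53 thousand.
Broad rate = 165.12 / 1,234.53 = 13.38%.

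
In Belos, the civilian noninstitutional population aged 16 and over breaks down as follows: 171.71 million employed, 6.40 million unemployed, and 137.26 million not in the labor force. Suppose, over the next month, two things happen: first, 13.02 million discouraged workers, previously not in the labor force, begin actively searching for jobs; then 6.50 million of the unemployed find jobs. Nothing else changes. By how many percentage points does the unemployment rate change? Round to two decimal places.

The unemployment rate changes by +3.17 percentage points.

Initially, labor force = 171.71 + 6.40 = 178.11 million, so u = 6.40/178.11 = 3.59%.
After the first change, unemployed and labor force both rise by 13.02 → E = 171.71, U = 19.42, labor force = 191.13 million.
After the second change, unemployed falls and employed rises by 6.50; labor force unchanged → E = 178.21, U = 12.92, labor force = 191.13 million.
New unemployment rate = 12.92 / 191.13 = 6.76%.
Change = 6.76% − 3.59% = +3.17 percentage points.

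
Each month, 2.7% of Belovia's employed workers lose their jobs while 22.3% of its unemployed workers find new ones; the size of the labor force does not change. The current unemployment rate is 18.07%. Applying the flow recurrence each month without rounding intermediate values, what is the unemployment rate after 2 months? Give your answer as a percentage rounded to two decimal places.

With a fixed labor force, u_{t+1} = u_t + s·(1−u_t) − f·u_t = u_t·(1−s−f) + s.
Here 1−s−f = 0.750 and s = 0.027.
u_1 = 0.180700 × 0.750 + 0.027 = 0.162525.
u_2 = 0.162525 × 0.750 + 0.027 = 0.148894.

Unemployment rate after two months ≈ 14.89%.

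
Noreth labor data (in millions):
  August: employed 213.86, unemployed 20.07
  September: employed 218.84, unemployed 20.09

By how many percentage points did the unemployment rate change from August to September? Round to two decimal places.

August: labor force = 213.86 + 20.07 = 233.93; u = 20.07/233.93 = 8.58%.
September: labor force = 218.84 + 20.09 = 238.93; u = 20.09/238.93 = 8.41%.
Change = 8.41% − 8.58% = −0.17 pp.

The unemployment rate changed by −0.17 percentage points.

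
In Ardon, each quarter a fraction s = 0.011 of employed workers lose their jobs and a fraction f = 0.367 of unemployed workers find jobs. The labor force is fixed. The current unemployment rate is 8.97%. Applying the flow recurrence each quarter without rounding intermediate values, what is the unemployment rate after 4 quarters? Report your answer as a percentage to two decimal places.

Unemployment rate after four quarters ≈ 3.82%.

With a fixed labor force, u_{t+1} = u_t + s·(1−u_t) − f·u_t = u_t·(1−s−f) + s.
Here 1−s−f = 0.622 and s = 0.011.
u_1 = 0.089700 × 0.622 + 0.011 = 0.066793.
u_2 = 0.066793 × 0.622 + 0.011 = 0.052545.
u_3 = 0.052545 × 0.622 + 0.011 = 0.043683.
u_4 = 0.043683 × 0.622 + 0.011 = 0.038171.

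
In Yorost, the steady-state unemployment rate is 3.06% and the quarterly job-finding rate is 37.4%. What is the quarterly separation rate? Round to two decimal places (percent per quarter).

Separation rate ≈ 1.18% per quarter.

From u* = s/(s+f): s = u·f/(1−u).
s = 0.0306 × 37.4 / (1 − 0.0306) = 1.1444 / 0.9694 ≈ 1.18% per quarter.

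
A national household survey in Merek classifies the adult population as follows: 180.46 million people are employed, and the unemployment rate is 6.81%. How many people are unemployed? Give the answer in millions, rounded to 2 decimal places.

Let U be the number unemployed. The labor force is E + U, and U/(E+U) = 0.0681.
So U = 0.0681 × 180.46 / (1 − 0.0681) = 12.2893 / 0.9319 ≈ 13.19 million.

About 13.19 million are unemployed.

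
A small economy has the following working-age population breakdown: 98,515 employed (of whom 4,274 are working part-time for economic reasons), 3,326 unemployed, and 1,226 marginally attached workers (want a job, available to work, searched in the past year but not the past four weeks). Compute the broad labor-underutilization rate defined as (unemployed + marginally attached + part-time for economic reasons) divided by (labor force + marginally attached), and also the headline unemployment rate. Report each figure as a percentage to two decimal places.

Broad underutilization rate ≈ 8.56%; headline unemployment rate ≈ 3.27%.

Labor force = 98,515 + 3,326 = 101,841.
Numerator = 3,326 + 1,226 + 4,274 = 8,826.
Denominator = 101,841 + 1,226 = 103,067.
Broad rate = 8,826 / 103,067 = 8.56%.
Headline unemployment rate = 3,326 / 101,841 = 3.27%.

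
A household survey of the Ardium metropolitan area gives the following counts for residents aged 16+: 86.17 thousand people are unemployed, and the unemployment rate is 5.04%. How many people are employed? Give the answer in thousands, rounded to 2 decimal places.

Labor force = U / u = 86.17 / 0.0504 ≈ 1,709.72 thousand.
Employed = labor force − unemployed = 1,709.72 − 86.17 = 1,623.55 thousand.

About 1,623.55 thousand are employed.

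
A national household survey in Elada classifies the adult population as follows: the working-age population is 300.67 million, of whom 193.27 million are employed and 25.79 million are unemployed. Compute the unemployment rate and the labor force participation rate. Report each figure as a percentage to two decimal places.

Unemployment rate ≈ 11.77%; labor force participation rate ≈ 72.86%.

Labor force = employed + unemployed = 193.27 + 25.79 = 219.06 million.
Unemployment rate = 25.79 / 219.06 = 11.77%.
Labor force participation rate = 219.06 / 300.67 = 72.86%.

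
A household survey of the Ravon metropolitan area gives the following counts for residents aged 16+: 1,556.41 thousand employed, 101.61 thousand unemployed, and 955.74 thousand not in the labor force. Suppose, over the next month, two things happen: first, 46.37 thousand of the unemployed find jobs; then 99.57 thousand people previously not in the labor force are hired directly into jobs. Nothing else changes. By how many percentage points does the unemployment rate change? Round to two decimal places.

Initially, labor force = 1,556.41 + 101.61 = 1,658.02 thousand, so u = 101.61/1,658.02 = 6.13%.
After the first change, unemployed falls and employed rises by 46.37; labor force unchanged → E = 1,602.78, U = 55.24, labor force = 1,658.02 thousand.
After the second change, employed and labor force both rise by 99.57; unemployed unchanged → E = 1,702.35, U = 55.24, labor force = 1,757.59 thousand.
New unemployment rate = 55.24 / 1,757.59 = 3.14%.
Change = 3.14% − 6.13% = −2.99 percentage points.

The unemployment rate changes by −2.99 percentage points.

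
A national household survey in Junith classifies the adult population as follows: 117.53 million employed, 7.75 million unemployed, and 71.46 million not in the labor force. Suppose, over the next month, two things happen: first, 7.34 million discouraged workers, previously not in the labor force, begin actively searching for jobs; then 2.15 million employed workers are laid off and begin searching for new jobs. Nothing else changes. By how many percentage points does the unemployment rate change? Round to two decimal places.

The unemployment rate changes by +6.81 percentage points.

Initially, labor force = 117.53 + 7.75 = 125.28 million, so u = 7.75/125.28 = 6.19%.
After the first change, unemployed and labor force both rise by 7.34 → E = 117.53, U = 15.09, labor force = 132.62 million.
After the second change, employed falls and unemployed rises by 2.15; labor force unchanged → E = 115.38, U = 17.24, labor force = 132.62 million.
New unemployment rate = 17.24 / 132.62 = 13.00%.
Change = 13.00% − 6.19% = +6.81 percentage points.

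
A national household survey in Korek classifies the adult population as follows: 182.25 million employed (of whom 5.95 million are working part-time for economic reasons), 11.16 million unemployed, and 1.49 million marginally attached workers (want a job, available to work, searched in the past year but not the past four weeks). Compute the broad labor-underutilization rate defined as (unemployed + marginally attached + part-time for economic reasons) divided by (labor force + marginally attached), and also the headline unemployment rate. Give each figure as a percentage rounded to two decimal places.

Labor force = 182.25 + 11.16 = 193.41 million.
Numerator = 11.16 + 1.49 + 5.95 = 18.60 million.
Denominator = 193.41 + 1.49 = 194.90 million.
Broad rate = 18.60 / 194.90 = 9.54%.
Headline unemployment rate = 11.16 / 193.41 = 5.77%.

Broad underutilization rate ≈ 9.54%; headline unemployment rate ≈ 5.77%.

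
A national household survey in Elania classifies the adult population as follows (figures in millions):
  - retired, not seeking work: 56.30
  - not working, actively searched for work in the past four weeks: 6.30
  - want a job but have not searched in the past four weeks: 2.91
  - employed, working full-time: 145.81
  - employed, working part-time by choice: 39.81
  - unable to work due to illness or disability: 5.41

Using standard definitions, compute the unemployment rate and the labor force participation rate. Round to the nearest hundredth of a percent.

Employed = 145.81 + 39.81 = 185.62 million.
Unemployed = 6.30 million.
Labor force = 185.62 + 6.30 = 191.92 million.
Not in labor force = 56.30 + 2.91 + 5.41 = 64.62 million (those not working and not actively searching are outside the labor force — including those who want a job but have given up searching).
Civilian working-age population = 191.92 + 64.62 = 256.54 million.
Unemployment rate = 6.30 / 191.92 = 3.28%.
Labor force participation rate = 191.92 / 256.54 = 74.81%.

Unemployment rate ≈ 3.28%; labor force participation rate ≈ 74.81%.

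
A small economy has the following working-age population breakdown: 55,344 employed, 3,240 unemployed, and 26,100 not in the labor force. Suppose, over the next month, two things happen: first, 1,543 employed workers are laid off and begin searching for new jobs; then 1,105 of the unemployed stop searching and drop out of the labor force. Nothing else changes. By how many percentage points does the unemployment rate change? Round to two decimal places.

The unemployment rate changes by +0.87 percentage points.

Initially, labor force = 55,344 + 3,240 = 58,584, so u = 3,240/58,584 = 5.53%.
After the first change, employed falls and unemployed rises by 1,543; labor force unchanged → E = 53,801, U = 4,783, labor force = 58,584.
After the second change, unemployed and labor force both fall by 1,105 → E = 53,801, U = 3,678, labor force = 57,479.
New unemployment rate = 3,678 / 57,479 = 6.40%.
Change = 6.40% − 5.53% = +0.87 percentage points.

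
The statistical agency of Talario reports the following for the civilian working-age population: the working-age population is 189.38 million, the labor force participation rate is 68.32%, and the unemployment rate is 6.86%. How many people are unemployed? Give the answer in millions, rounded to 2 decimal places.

Labor force = 0.6832 × 189.38 = 129.38 million.
Unemployed = 0.0686 × 129.38 ≈ 8.88 million.

About 8.88 million are unemployed.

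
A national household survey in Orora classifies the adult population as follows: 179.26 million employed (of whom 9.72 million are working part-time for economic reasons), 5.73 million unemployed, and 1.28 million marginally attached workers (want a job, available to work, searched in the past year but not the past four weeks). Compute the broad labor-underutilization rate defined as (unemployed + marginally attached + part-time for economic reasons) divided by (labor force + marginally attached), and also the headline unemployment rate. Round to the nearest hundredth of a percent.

Labor force = 179.26 + 5.73 = 184.99 million.
Numerator = 5.73 + 1.28 + 9.72 = 16.73 million.
Denominator = 184.99 + 1.28 = 186.27 million.
Broad rate = 16.73 / 186.27 = 8.98%.
Headline unemployment rate = 5.73 / 184.99 = 3.10%.

Broad underutilization rate ≈ 8.98%; headline unemployment rate ≈ 3.10%.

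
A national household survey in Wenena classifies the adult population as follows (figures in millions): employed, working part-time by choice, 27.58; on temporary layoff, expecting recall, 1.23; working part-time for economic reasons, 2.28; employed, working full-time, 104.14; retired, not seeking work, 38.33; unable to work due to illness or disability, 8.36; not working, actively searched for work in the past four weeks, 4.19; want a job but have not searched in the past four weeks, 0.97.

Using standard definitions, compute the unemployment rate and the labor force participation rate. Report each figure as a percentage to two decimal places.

Employed = 27.58 + 2.28 + 104.14 = 134.00 million (anyone who worked, including part-time for economic reasons, counts as employed).
Unemployed = 1.23 + 4.19 = 5.42 million (jobless and actively searching, or on temporary layoff).
Labor force = 134.00 + 5.42 = 139.42 million.
Not in labor force = 38.33 + 8.36 + 0.97 = 47.66 million (those not working and not actively searching are outside the labor force — including those who want a job but have given up searching).
Civilian working-age population = 139.42 + 47.66 = 187.08 million.
Unemployment rate = 5.42 / 139.42 = 3.89%.
Labor force participation rate = 139.42 / 187.08 = 74.52%.

Unemployment rate ≈ 3.89%; labor force participation rate ≈ 74.52%.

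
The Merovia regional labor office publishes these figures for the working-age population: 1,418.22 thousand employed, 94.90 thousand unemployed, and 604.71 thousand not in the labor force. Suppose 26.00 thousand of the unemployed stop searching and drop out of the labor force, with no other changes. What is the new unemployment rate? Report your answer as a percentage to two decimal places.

New unemployment rate ≈ 4.63%.

Initially, labor force = 1,418.22 + 94.90 = 1,513.12 thousand, so u = 94.90/1,513.12 = 6.27%.
After the change, unemployed and labor force both fall by 26.00 → E = 1,418.22, U = 68.90, labor force = 1,487.12 thousand.
New unemployment rate = 68.90 / 1,487.12 = 4.63%.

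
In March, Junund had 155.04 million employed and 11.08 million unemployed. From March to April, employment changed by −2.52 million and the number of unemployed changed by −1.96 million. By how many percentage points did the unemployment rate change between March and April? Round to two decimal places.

March: labor force = 155.04 + 11.08 = 166.12; u = 11.08/166.12 = 6.67%.
April: labor force = 152.52 + 9.12 = 161.64; u = 9.12/161.64 = 5.64%.
Change = 5.64% − 6.67% = −1.03 pp.

The unemployment rate changed by −1.03 percentage points.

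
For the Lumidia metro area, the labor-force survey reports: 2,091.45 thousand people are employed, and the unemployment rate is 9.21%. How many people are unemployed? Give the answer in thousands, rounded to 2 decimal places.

About 212.16 thousand are unemployed.

Let U be the number unemployed. The labor force is E + U, and U/(E+U) = 0.0921.
So U = 0.0921 × 2,091.45 / (1 − 0.0921) = 192.6225 / 0.9079 ≈ 212.16 thousand.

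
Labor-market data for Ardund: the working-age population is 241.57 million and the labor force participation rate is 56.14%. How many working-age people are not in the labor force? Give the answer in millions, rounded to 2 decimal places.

About 105.95 million are not in the labor force.

Share not in the labor force = 1 − 0.5614 = 0.4386.
Not in labor force = 0.4386 × 241.57 ≈ 105.95 million.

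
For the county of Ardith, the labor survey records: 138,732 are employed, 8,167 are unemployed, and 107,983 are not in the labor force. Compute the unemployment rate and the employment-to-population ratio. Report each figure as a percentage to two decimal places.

Labor force = employed + unemployed = 138,732 + 8,167 = 146,899.
Working-age population = 146,899 + 107,983 = 254,882.
Unemployment rate = 8,167 / 146,899 = 5.56%.
Employment-population ratio = 138,732 / 254,882 = 54.43%.

Unemployment rate ≈ 5.56%; employment-population ratio ≈ 54.43%.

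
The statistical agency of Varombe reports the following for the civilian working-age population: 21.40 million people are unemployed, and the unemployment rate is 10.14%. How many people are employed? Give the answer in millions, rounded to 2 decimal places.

Labor force = U / u = 21.40 / 0.1014 ≈ 211.05 million.
Employed = labor force − unemployed = 211.05 − 21.40 = 189.65 million.

About 189.65 million are employed.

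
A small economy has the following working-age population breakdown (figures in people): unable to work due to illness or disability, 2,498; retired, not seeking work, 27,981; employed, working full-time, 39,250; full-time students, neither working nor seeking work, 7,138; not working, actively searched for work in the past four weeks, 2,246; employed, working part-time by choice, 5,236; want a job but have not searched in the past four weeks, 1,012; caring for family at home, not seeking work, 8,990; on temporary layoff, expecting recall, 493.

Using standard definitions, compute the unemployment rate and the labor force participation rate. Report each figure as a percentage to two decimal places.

Unemployment rate ≈ 5.80%; labor force participation rate ≈ 49.79%.

Employed = 39,250 + 5,236 = 44,486.
Unemployed = 2,246 + 493 = 2,739 (jobless and actively searching, or on temporary layoff).
Labor force = 44,486 + 2,739 = 47,225.
Not in labor force = 2,498 + 27,981 + 7,138 + 1,012 + 8,990 = 47,619 (those not working and not actively searching are outside the labor force — including those who want a job but have given up searching).
Civilian working-age population = 47,225 + 47,619 = 94,844.
Unemployment rate = 2,739 / 47,225 = 5.80%.
Labor force participation rate = 47,225 / 94,844 = 49.79%.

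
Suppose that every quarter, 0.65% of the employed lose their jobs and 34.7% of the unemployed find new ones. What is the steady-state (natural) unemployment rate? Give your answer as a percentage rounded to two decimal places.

At steady state the flows balance: s·E = f·U, so U/(E+U) = s/(s+f).
u* = 0.65 / (0.65 + 34.7) = 0.65 / 35.35 = 1.84%.

Steady-state unemployment rate ≈ 1.84%.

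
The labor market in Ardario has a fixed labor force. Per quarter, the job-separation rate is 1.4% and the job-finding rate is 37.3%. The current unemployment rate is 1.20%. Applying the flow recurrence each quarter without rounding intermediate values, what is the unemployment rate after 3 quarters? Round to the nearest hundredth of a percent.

Unemployment rate after three quarters ≈ 3.06%.

With a fixed labor force, u_{t+1} = u_t + s·(1−u_t) − f·u_t = u_t·(1−s−f) + s.
Here 1−s−f = 0.613 and s = 0.014.
u_1 = 0.012000 × 0.613 + 0.014 = 0.021356.
u_2 = 0.021356 × 0.613 + 0.014 = 0.027091.
u_3 = 0.027091 × 0.613 + 0.014 = 0.030607.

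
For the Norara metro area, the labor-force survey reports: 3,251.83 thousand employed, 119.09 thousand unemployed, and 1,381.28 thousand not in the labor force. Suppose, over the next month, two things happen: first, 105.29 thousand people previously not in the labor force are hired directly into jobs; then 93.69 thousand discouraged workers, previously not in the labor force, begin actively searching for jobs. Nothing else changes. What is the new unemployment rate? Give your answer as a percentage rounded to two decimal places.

New unemployment rate ≈ 5.96%.

Initially, labor force = 3,251.83 + 119.09 = 3,370.92 thousand, so u = 119.09/3,370.92 = 3.53%.
After the first change, employed and labor force both rise by 105.29; unemployed unchanged → E = 3,357.12, U = 119.09, labor force = 3,476.21 thousand.
After the second change, unemployed and labor force both rise by 93.69 → E = 3,357.12, U = 212.78, labor force = 3,569.90 thousand.
New unemployment rate = 212.78 / 3,569.90 = 5.96%.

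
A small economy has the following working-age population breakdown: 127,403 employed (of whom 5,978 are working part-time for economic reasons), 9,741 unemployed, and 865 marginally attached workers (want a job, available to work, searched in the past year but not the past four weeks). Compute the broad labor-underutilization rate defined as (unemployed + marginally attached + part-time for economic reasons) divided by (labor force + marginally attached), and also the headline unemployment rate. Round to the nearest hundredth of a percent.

Labor force = 127,403 + 9,741 = 137,144.
Numerator = 9,741 + 865 + 5,978 = 16,584.
Denominator = 137,144 + 865 = 138,009.
Broad rate = 16,584 / 138,009 = 12.02%.
Headline unemployment rate = 9,741 / 137,144 = 7.10%.

Broad underutilization rate ≈ 12.02%; headline unemployment rate ≈ 7.10%.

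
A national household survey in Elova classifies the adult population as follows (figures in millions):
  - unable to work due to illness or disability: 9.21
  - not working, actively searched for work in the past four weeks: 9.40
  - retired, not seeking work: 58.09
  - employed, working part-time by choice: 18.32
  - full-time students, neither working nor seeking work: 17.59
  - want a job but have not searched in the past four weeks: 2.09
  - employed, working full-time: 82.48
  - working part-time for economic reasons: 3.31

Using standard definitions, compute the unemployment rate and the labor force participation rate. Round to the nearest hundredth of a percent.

Employed = 18.32 + 82.48 + 3.31 = 104.11 million (anyone who worked, including part-time for economic reasons, counts as employed).
Unemployed = 9.40 million.
Labor force = 104.11 + 9.40 = 113.51 million.
Not in labor force = 9.21 + 58.09 + 17.59 + 2.09 = 86.98 million (those not working and not actively searching are outside the labor force — including those who want a job but have given up searching).
Civilian working-age population = 113.51 + 86.98 = 200.49 million.
Unemployment rate = 9.40 / 113.51 = 8.28%.
Labor force participation rate = 113.51 / 200.49 = 56.62%.

Unemployment rate ≈ 8.28%; labor force participation rate ≈ 56.62%.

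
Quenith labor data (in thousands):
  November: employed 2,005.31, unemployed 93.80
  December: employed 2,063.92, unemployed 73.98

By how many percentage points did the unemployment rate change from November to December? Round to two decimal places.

The unemployment rate changed by −1.01 percentage points.

November: labor force = 2,005.31 + 93.80 = 2,099.11; u = 93.80/2,099.11 = 4.47%.
December: labor force = 2,063.92 + 73.98 = 2,137.90; u = 73.98/2,137.90 = 3.46%.
Change = 3.46% − 4.47% = −1.01 pp.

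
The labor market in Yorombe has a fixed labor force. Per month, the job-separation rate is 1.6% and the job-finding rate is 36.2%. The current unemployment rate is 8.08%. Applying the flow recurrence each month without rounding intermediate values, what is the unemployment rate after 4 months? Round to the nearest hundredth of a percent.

With a fixed labor force, u_{t+1} = u_t + s·(1−u_t) − f·u_t = u_t·(1−s−f) + s.
Here 1−s−f = 0.622 and s = 0.016.
u_1 = 0.080800 × 0.622 + 0.016 = 0.066258.
u_2 = 0.066258 × 0.622 + 0.016 = 0.057212.
u_3 = 0.057212 × 0.622 + 0.016 = 0.051586.
u_4 = 0.051586 × 0.622 + 0.016 = 0.048086.

Unemployment rate after four months ≈ 4.81%.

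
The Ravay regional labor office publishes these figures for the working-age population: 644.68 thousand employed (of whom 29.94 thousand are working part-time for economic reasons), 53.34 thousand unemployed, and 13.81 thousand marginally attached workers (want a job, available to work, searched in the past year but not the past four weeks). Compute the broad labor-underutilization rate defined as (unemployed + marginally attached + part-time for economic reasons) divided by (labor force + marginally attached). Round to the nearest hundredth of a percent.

Labor force = 644.68 + 53.34 = 698.02 thousand.
Numerator = 53.34 + 13.81 + 29.94 = 97.09 thousand.
Denominator = 698.02 + 13.81 = 711.83 thousand.
Broad rate = 97.09 / 711.83 = 13.64%.

Broad underutilization rate ≈ 13.64%.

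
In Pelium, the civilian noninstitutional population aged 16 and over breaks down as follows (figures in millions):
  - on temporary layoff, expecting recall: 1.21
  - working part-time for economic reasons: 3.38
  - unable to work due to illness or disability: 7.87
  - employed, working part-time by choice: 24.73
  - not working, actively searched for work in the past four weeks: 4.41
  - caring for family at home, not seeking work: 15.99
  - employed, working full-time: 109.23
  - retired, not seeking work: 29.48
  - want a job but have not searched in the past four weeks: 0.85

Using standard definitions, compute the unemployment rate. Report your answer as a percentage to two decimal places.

Unemployment rate ≈ 3.93%.

Employed = 3.38 + 24.73 + 109.23 = 137.34 million (anyone who worked, including part-time for economic reasons, counts as employed).
Unemployed = 1.21 + 4.41 = 5.62 million (jobless and actively searching, or on temporary layoff).
Labor force = 137.34 + 5.62 = 142.96 million.
Unemployment rate = 5.62 / 142.96 = 3.93%.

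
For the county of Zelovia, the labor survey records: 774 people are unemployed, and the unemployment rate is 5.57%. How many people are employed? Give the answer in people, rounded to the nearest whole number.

Labor force = U / u = 774 / 0.0557 ≈ 13,896.
Employed = labor force − unemployed = 13,896 − 774 = 13,122.

About 13,122 are employed.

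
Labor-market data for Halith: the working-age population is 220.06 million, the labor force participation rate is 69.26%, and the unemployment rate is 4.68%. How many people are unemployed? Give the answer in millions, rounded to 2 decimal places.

About 7.13 million are unemployed.

Labor force = 0.6926 × 220.06 = 152.41 million.
Unemployed = 0.0468 × 152.41 ≈ 7.13 million.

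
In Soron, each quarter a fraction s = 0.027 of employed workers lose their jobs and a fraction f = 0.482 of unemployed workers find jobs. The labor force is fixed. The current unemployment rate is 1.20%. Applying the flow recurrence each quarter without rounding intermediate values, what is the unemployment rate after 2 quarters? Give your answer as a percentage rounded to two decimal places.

Unemployment rate after two quarters ≈ 4.31%.

With a fixed labor force, u_{t+1} = u_t + s·(1−u_t) − f·u_t = u_t·(1−s−f) + s.
Here 1−s−f = 0.491 and s = 0.027.
u_1 = 0.012000 × 0.491 + 0.027 = 0.032892.
u_2 = 0.032892 × 0.491 + 0.027 = 0.043150.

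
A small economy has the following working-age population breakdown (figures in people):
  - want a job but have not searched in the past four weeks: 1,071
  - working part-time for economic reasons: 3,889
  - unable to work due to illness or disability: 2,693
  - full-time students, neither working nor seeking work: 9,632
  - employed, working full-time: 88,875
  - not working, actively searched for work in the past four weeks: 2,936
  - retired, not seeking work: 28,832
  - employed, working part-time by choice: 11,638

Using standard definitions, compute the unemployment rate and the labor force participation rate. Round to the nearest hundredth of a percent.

Unemployment rate ≈ 2.74%; labor force participation rate ≈ 71.77%.

Employed = 3,889 + 88,875 + 11,638 = 104,402 (anyone who worked, including part-time for economic reasons, counts as employed).
Unemployed = 2,936.
Labor force = 104,402 + 2,936 = 107,338.
Not in labor force = 1,071 + 2,693 + 9,632 + 28,832 = 42,228 (those not working and not actively searching are outside the labor force — including those who want a job but have given up searching).
Civilian working-age population = 107,338 + 42,228 = 149,566.
Unemployment rate = 2,936 / 107,338 = 2.74%.
Labor force participation rate = 107,338 / 149,566 = 71.77%.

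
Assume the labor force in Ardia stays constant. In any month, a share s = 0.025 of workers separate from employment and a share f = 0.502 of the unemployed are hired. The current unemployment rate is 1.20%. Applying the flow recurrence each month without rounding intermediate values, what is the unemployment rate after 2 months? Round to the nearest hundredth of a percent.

Unemployment rate after two months ≈ 3.95%.

With a fixed labor force, u_{t+1} = u_t + s·(1−u_t) − f·u_t = u_t·(1−s−f) + s.
Here 1−s−f = 0.473 and s = 0.025.
u_1 = 0.012000 × 0.473 + 0.025 = 0.030676.
u_2 = 0.030676 × 0.473 + 0.025 = 0.039510.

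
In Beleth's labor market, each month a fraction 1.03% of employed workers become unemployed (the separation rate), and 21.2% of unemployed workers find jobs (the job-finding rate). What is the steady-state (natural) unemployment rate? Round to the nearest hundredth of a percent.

Steady-state unemployment rate ≈ 4.63%.

At steady state the flows balance: s·E = f·U, so U/(E+U) = s/(s+f).
u* = 1.03 / (1.03 + 21.2) = 1.03 / 22.23 = 4.63%.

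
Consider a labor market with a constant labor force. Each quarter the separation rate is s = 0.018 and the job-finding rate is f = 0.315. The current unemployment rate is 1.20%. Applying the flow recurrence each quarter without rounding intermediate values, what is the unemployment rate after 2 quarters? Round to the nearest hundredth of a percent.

Unemployment rate after two quarters ≈ 3.53%.

With a fixed labor force, u_{t+1} = u_t + s·(1−u_t) − f·u_t = u_t·(1−s−f) + s.
Here 1−s−f = 0.667 and s = 0.018.
u_1 = 0.012000 × 0.667 + 0.018 = 0.026004.
u_2 = 0.026004 × 0.667 + 0.018 = 0.035345.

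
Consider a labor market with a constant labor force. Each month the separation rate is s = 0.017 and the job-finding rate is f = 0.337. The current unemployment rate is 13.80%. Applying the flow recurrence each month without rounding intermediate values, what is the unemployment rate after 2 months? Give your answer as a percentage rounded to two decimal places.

With a fixed labor force, u_{t+1} = u_t + s·(1−u_t) − f·u_t = u_t·(1−s−f) + s.
Here 1−s−f = 0.646 and s = 0.017.
u_1 = 0.138000 × 0.646 + 0.017 = 0.106148.
u_2 = 0.106148 × 0.646 + 0.017 = 0.085572.

Unemployment rate after two months ≈ 8.56%.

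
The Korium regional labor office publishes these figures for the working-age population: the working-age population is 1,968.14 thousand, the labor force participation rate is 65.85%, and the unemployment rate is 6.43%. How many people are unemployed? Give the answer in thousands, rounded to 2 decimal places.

Labor force = 0.6585 × 1,968.14 = 1,296.02 thousand.
Unemployed = 0.0643 × 1,296.02 ≈ 83.33 thousand.

About 83.33 thousand are unemployed.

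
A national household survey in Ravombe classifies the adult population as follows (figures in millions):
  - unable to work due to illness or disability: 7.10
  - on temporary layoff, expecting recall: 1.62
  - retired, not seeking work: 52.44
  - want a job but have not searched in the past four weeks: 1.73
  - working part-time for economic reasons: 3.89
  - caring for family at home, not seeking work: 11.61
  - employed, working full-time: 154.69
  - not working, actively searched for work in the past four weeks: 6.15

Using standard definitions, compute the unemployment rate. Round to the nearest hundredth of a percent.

Unemployment rate ≈ 4.67%.

Employed = 3.89 + 154.69 = 158.58 million (anyone who worked, including part-time for economic reasons, counts as employed).
Unemployed = 1.62 + 6.15 = 7.77 million (jobless and actively searching, or on temporary layoff).
Labor force = 158.58 + 7.77 = 166.35 million.
Unemployment rate = 7.77 / 166.35 = 4.67%.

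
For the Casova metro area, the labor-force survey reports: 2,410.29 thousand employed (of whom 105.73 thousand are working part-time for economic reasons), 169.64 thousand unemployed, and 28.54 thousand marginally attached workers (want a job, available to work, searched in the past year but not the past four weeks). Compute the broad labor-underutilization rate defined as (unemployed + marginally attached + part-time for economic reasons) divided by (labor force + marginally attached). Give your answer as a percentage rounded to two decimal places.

Labor force = 2,410.29 + 169.64 = 2,579.93 thousand.
Numerator = 169.64 + 28.54 + 105.73 = 303.91 thousand.
Denominator = 2,579.93 + 28.54 = 2,608.47 thousand.
Broad rate = 303.91 / 2,608.47 = 11.65%.

Broad underutilization rate ≈ 11.65%.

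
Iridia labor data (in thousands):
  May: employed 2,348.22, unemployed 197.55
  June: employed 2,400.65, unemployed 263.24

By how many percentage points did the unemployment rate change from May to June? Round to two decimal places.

May: labor force = 2,348.22 + 197.55 = 2,545.77; u = 197.55/2,545.77 = 7.76%.
June: labor force = 2,400.65 + 263.24 = 2,663.89; u = 263.24/2,663.89 = 9.88%.
Change = 9.88% − 7.76% = +2.12 pp.

The unemployment rate changed by +2.12 percentage points.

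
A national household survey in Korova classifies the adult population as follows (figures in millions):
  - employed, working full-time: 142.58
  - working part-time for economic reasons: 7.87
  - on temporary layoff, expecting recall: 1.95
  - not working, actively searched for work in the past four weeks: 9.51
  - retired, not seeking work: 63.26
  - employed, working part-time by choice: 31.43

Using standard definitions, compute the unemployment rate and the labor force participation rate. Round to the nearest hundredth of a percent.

Employed = 142.58 + 7.87 + 31.43 = 181.88 million (anyone who worked, including part-time for economic reasons, counts as employed).
Unemployed = 1.95 + 9.51 = 11.46 million (jobless and actively searching, or on temporary layoff).
Labor force = 181.88 + 11.46 = 193.34 million.
Not in labor force = 63.26 million (those not working and not actively searching are outside the labor force).
Civilian working-age population = 193.34 + 63.26 = 256.60 million.
Unemployment rate = 11.46 / 193.34 = 5.93%.
Labor force participation rate = 193.34 / 256.60 = 75.35%.

Unemployment rate ≈ 5.93%; labor force participation rate ≈ 75.35%.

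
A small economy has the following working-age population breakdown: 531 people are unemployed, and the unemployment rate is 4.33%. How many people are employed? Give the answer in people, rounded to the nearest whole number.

Labor force = U / u = 531 / 0.0433 ≈ 12,263.
Employed = labor force − unemployed = 12,263 − 531 = 11,732.

About 11,732 are employed.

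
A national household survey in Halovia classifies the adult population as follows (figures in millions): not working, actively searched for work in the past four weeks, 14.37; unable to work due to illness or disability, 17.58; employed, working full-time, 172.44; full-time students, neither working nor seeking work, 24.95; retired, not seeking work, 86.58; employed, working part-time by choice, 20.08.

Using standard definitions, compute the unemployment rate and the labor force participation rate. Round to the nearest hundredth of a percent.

Employed = 172.44 + 20.08 = 192.52 million.
Unemployed = 14.37 million.
Labor force = 192.52 + 14.37 = 206.89 million.
Not in labor force = 17.58 + 24.95 + 86.58 = 129.11 million (those not working and not actively searching are outside the labor force).
Civilian working-age population = 206.89 + 129.11 = 336.00 million.
Unemployment rate = 14.37 / 206.89 = 6.95%.
Labor force participation rate = 206.89 / 336.00 = 61.57%.

Unemployment rate ≈ 6.95%; labor force participation rate ≈ 61.57%.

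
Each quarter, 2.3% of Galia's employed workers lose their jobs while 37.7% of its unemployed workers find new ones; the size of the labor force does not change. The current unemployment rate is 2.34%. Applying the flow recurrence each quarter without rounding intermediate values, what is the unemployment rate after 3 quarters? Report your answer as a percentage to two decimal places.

With a fixed labor force, u_{t+1} = u_t + s·(1−u_t) − f·u_t = u_t·(1−s−f) + s.
Here 1−s−f = 0.600 and s = 0.023.
u_1 = 0.023400 × 0.600 + 0.023 = 0.037040.
u_2 = 0.037040 × 0.600 + 0.023 = 0.045224.
u_3 = 0.045224 × 0.600 + 0.023 = 0.050134.

Unemployment rate after three quarters ≈ 5.01%.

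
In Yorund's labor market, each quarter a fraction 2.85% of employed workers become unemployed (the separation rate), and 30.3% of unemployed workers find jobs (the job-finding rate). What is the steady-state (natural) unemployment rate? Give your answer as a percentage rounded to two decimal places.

Steady-state unemployment rate ≈ 8.60%.

At steady state the flows balance: s·E = f·U, so U/(E+U) = s/(s+f).
u* = 2.85 / (2.85 + 30.3) = 2.85 / 33.15 = 8.60%.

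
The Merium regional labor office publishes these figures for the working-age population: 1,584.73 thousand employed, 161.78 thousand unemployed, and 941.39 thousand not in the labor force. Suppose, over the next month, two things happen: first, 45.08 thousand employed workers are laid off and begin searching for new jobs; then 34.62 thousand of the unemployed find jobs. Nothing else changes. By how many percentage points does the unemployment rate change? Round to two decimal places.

The unemployment rate changes by +0.60 percentage points.

Initially, labor force = 1,584.73 + 161.78 = 1,746.51 thousand, so u = 161.78/1,746.51 = 9.26%.
After the first change, employed falls and unemployed rises by 45.08; labor force unchanged → E = 1,539.65, U = 206.86, labor force = 1,746.51 thousand.
After the second change, unemployed falls and employed rises by 34.62; labor force unchanged → E = 1,574.27, U = 172.24, labor force = 1,746.51 thousand.
New unemployment rate = 172.24 / 1,746.51 = 9.86%.
Change = 9.86% − 9.26% = +0.60 percentage points.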